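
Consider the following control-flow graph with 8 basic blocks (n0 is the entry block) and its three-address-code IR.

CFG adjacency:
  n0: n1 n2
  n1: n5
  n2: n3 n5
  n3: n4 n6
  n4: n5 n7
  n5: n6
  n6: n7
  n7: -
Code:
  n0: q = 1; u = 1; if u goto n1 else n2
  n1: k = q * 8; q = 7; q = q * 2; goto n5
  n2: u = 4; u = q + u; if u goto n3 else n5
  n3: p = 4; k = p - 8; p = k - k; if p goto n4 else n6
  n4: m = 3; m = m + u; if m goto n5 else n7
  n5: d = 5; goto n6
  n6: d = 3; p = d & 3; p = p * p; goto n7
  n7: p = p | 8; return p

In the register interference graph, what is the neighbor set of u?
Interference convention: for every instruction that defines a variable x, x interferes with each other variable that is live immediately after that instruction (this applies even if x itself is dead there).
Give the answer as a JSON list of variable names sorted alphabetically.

Per-block:
  n0: def={q,u} ue=∅
  n1: def={k,q} ue={q}
  n2: def={u} ue={q}
  n3: def={k,p} ue=∅
  n4: def={m} ue={u}
  n5: def={d} ue=∅
  n6: def={d,p} ue=∅
  n7: def={p} ue={p}

Live sets:
  live n0: ∅→{q}
  live n1: {q}→∅
  live n2: {q}→{u}
  live n3: {u}→{p,u}
  live n4: {p,u}→{p}
  live n5: ∅→∅
  live n6: ∅→{p}
  live n7: {p}→∅

Interfere edges:
  d: ∅
  k: {u}
  m: {p,u}
  p: {m,u}
  q: {u}
  u: {k,m,p,q}

N(u) = ["k", "m", "p", "q"]

Answer: ["k", "m", "p", "q"]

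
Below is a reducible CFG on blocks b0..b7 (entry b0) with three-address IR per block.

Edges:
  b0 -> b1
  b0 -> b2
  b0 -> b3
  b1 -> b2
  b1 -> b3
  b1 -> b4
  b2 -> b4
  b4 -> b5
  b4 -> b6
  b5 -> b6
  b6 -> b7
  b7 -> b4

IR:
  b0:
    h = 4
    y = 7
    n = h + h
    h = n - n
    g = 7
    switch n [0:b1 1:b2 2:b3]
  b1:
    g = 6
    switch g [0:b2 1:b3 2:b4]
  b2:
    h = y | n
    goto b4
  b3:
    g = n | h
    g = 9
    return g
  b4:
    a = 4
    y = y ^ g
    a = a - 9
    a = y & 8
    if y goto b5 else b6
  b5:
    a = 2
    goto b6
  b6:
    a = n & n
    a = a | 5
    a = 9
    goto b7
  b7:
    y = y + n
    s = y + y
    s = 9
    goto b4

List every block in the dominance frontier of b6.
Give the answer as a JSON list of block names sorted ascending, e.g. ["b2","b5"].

Answer: ["b4"]

Analysis:
idom tree: b1←b0 b2←b0 b3←b0 b4←b0 b5←b4 b6←b4 b7←b6
Dom at joins:
  b2: preds {b0,b1}: {b0} ∩ {b0,b1} = {b0}; idom=b0
  b3: preds {b0,b1}: {b0} ∩ {b0,b1} = {b0}; idom=b0
  b4: preds {b1,b2,b7}: {b0,b1} ∩ {b0,b2} ∩ {b0,b4,b6,b7} = {b0}; idom=b0
  b6: preds {b4,b5}: {b0,b4} ∩ {b0,b4,b5} = {b0,b4}; idom=b4

Frontier:
  b2←b0: walk · to b0
  b2←b1: walk b1 to b0
  b3←b0: walk · to b0
  b3←b1: walk b1 to b0
  b4←b1: walk b1 to b0
  b4←b2: walk b2 to b0
  b4←b7: walk b7→b6→b4 to b0
  b6←b4: walk · to b4
  b6←b5: walk b5 to b4
  b0 → ∅
  b1 → {b2,b3,b4}
  b2 → {b4}
  b3 → ∅
  b4 → {b4}
  b5 → {b6}
  b6 → {b4}
  b7 → {b4}

DF(b6) = ["b4"]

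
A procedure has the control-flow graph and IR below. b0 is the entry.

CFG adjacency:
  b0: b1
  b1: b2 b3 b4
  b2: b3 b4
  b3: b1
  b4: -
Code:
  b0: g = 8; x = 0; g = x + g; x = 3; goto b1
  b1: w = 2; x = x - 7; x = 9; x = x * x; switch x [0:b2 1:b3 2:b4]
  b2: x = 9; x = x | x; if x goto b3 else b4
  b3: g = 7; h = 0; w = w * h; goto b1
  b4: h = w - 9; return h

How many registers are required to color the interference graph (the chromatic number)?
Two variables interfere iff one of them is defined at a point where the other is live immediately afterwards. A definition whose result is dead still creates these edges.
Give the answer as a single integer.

Answer: 3

Working:
def/use:
  b0 def {g,x} use ∅
  b1 def {w,x} use {x}
  b2 def {x} use ∅
  b3 def {g,h,w} use {w}
  b4 def {h} use {w}

Live sets:
  live b0: ∅→{x}
  live b1: {x}→{w,x}
  live b2: {w}→{w,x}
  live b3: {w,x}→{x}
  live b4: {w}→∅

Conflict graph:
  g: {w,x}
  h: {w,x}
  w: {g,h,x}
  x: {g,h,w}

Colouring:
  lower bound: {g,w,x} mutually conflict ⇒ χ ≥ 3
  assign g→c2 h→c2 w→c0 x→c1 — no edge inside a register ⇒ χ ≤ 3
  χ = 3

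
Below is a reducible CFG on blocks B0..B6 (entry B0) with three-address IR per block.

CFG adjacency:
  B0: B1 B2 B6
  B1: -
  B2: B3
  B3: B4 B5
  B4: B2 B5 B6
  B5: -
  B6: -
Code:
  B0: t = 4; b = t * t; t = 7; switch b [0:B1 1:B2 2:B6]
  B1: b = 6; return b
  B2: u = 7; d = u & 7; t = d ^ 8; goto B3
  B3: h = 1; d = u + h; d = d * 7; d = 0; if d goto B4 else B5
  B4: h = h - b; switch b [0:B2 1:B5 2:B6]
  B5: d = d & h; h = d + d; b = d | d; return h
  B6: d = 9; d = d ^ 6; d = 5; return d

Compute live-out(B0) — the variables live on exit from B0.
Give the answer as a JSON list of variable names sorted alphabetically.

def/use:
  B0 def {b,t} use ∅
  B1 def {b} use ∅
  B2 def {d,t,u} use ∅
  B3 def {d,h} use {u}
  B4 def {h} use {b,h}
  B5 def {b,d,h} use {d,h}
  B6 def {d} use ∅

Liveness:
  B0 li=∅ lo={b}
  B1 li=∅ lo=∅
  B2 li={b} lo={b,u}
  B3 li={b,u} lo={b,d,h}
  B4 li={b,d,h} lo={b,d,h}
  B5 li={d,h} lo=∅
  B6 li=∅ lo=∅

live-out(B0) = ["b"]

Answer: ["b"]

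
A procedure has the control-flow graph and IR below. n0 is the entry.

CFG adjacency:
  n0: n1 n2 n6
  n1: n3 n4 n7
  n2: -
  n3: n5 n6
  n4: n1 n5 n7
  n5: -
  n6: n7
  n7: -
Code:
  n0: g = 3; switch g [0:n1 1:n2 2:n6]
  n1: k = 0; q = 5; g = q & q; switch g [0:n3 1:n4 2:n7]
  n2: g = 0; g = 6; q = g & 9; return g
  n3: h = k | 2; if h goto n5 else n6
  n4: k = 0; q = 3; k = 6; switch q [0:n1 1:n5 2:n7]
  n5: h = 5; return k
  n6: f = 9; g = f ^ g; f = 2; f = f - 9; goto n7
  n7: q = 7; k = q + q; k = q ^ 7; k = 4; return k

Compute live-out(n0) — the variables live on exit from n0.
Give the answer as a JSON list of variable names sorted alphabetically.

Block summaries:
  n0 def {g} use ∅
  n1 def {g,k,q} use ∅
  n2 def {g,q} use ∅
  n3 def {h} use {k}
  n4 def {k,q} use ∅
  n5 def {h} use {k}
  n6 def {f,g} use {g}
  n7 def {k,q} use ∅

Liveness:
  n0: in=∅ out={g}
  n1: in=∅ out={g,k}
  n2: in=∅ out=∅
  n3: in={g,k} out={g,k}
  n4: in=∅ out={k}
  n5: in={k} out=∅
  n6: in={g} out=∅
  n7: in=∅ out=∅

live-out(n0) = ["g"]

Answer: ["g"]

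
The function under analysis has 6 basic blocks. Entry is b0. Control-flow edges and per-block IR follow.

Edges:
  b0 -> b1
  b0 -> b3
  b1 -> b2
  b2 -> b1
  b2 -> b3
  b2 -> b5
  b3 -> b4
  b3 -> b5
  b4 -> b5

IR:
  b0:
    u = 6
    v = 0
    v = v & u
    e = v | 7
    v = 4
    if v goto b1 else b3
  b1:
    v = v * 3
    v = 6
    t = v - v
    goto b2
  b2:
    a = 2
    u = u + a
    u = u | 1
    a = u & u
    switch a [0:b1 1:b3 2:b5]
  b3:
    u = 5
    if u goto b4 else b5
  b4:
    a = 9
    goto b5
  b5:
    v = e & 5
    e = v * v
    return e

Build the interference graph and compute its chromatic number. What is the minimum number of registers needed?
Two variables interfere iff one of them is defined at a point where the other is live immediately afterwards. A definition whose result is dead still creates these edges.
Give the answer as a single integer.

Answer: 4

Working:
def/use:
  b0: {e,u,v} / ∅
  b1: {t,v} / {v}
  b2: {a,u} / {u}
  b3: {u} / ∅
  b4: {a} / ∅
  b5: {e,v} / {e}

Live sets:
  b0: in=∅ out={e,u,v}
  b1: in={e,u,v} out={e,u,v}
  b2: in={e,u,v} out={e,u,v}
  b3: in={e} out={e}
  b4: in={e} out={e}
  b5: in={e} out=∅

Interference:
  a — {e,u,v}
  e — {a,t,u,v}
  t — {e,u,v}
  u — {a,e,t,v}
  v — {a,e,t,u}

Colouring:
  {a,e,u,v} pairwise interfere (4-clique) ⇒ χ ≥ 4
  assign a→R3 e→R0 t→R3 u→R1 v→R2 — no edge inside a register ⇒ χ ≤ 4
  χ = 4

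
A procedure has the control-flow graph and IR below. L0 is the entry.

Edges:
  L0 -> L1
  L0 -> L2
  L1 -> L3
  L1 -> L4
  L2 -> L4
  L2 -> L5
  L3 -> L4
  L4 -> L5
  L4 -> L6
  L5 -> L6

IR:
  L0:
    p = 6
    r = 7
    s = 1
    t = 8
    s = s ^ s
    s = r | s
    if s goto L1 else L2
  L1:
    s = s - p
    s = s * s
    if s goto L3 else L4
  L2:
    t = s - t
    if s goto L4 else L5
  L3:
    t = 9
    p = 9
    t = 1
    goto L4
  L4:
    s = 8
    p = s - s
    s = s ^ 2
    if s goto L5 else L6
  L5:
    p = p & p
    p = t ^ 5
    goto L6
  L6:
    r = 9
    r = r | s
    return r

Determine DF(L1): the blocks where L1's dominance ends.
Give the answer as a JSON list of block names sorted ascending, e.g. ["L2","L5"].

Answer: ["L4"]

Analysis:
idom tree: L1←L0 L2←L0 L3←L1 L4←L0 L5←L0 L6←L0
Dom∩ at merges:
  L4: preds {L1,L2,L3}: {L0,L1} ∩ {L0,L2} ∩ {L0,L1,L3} = {L0}; idom=L0
  L5: preds {L2,L4}: {L0,L2} ∩ {L0,L4} = {L0}; idom=L0
  L6: preds {L4,L5}: {L0,L4} ∩ {L0,L5} = {L0}; idom=L0

DF walk-up:
  join L4 pred L1: L1 stop@L0
  join L4 pred L2: L2 stop@L0
  join L4 pred L3: L3→L1 stop@L0
  join L5 pred L2: L2 stop@L0
  join L5 pred L4: L4 stop@L0
  join L6 pred L4: L4 stop@L0
  join L6 pred L5: L5 stop@L0
  L0: DF=∅
  L1: DF={L4}
  L2: DF={L4,L5}
  L3: DF={L4}
  L4: DF={L5,L6}
  L5: DF={L6}
  L6: DF=∅

DF(L1) = ["L4"]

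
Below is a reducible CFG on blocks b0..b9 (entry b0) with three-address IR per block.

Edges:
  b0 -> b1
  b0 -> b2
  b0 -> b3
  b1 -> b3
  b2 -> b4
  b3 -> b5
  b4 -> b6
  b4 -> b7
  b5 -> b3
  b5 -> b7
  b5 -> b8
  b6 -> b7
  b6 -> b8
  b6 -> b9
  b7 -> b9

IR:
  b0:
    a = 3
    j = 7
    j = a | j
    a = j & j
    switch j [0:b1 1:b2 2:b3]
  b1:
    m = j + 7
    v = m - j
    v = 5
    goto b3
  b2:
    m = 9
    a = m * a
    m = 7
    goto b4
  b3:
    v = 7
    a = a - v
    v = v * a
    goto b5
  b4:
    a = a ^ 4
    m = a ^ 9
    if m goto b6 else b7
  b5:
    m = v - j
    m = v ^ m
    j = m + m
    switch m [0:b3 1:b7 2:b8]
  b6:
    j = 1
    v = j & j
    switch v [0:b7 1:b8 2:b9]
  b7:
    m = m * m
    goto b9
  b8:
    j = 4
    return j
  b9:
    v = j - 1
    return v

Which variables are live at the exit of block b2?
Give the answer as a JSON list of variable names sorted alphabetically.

Answer: ["a", "j"]

Derivation:
Per-block:
  b0: def={a,j} ue=∅
  b1: def={m,v} ue={j}
  b2: def={a,m} ue={a}
  b3: def={a,v} ue={a}
  b4: def={a,m} ue={a}
  b5: def={j,m} ue={j,v}
  b6: def={j,v} ue=∅
  b7: def={m} ue={m}
  b8: def={j} ue=∅
  b9: def={v} ue={j}

Backward fixpoint:
  b0: in=∅ out={a,j}
  b1: in={a,j} out={a,j}
  b2: in={a,j} out={a,j}
  b3: in={a,j} out={a,j,v}
  b4: in={a,j} out={j,m}
  b5: in={a,j,v} out={a,j,m}
  b6: in={m} out={j,m}
  b7: in={j,m} out={j}
  b8: in=∅ out=∅
  b9: in={j} out=∅

live-out(b2) = ["a", "j"]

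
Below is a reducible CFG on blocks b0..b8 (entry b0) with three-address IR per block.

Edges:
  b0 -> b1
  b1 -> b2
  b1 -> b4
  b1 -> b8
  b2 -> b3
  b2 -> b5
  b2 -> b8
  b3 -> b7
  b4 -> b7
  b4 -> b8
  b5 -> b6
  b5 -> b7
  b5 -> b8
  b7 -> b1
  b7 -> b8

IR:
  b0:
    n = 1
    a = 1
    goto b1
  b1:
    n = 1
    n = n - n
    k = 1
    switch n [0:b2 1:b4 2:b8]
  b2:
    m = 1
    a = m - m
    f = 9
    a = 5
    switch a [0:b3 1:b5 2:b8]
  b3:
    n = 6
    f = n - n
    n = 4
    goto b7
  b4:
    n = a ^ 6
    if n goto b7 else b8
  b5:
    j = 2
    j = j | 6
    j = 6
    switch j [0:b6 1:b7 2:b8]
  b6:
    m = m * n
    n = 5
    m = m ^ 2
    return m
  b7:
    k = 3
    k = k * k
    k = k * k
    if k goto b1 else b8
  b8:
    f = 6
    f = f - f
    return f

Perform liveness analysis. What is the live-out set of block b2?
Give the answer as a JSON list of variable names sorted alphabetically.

Block summaries:
  b0: def={a,n} ue=∅
  b1: def={k,n} ue=∅
  b2: def={a,f,m} ue=∅
  b3: def={f,n} ue=∅
  b4: def={n} ue={a}
  b5: def={j} ue=∅
  b6: def={m,n} ue={m,n}
  b7: def={k} ue=∅
  b8: def={f} ue=∅

Liveness:
  b0: in=∅ out={a}
  b1: in={a} out={a,n}
  b2: in={n} out={a,m,n}
  b3: in={a} out={a}
  b4: in={a} out={a}
  b5: in={a,m,n} out={a,m,n}
  b6: in={m,n} out=∅
  b7: in={a} out={a}
  b8: in=∅ out=∅

live-out(b2) = ["a", "m", "n"]

Answer: ["a", "m", "n"]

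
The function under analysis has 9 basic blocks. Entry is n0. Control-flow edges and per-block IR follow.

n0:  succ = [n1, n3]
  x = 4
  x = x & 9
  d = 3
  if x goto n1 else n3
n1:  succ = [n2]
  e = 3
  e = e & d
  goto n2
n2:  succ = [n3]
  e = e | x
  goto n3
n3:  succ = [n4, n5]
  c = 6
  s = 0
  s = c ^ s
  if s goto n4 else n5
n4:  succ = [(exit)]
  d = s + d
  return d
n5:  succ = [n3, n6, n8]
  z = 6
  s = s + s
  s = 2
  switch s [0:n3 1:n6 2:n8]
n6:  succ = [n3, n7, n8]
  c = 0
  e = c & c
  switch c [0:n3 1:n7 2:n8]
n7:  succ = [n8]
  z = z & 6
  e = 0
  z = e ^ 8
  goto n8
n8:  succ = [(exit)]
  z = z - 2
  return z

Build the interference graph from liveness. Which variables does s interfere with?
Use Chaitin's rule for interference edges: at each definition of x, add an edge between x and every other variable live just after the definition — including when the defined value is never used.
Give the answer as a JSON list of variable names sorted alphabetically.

Answer: ["c", "d", "z"]

Working:
Block summaries:
  n0: {d,x} / ∅
  n1: {e} / {d}
  n2: {e} / {e,x}
  n3: {c,s} / ∅
  n4: {d} / {d,s}
  n5: {s,z} / {s}
  n6: {c,e} / ∅
  n7: {e,z} / {z}
  n8: {z} / {z}

Backward fixpoint:
  n0: in=∅ out={d,x}
  n1: in={d,x} out={d,e,x}
  n2: in={d,e,x} out={d}
  n3: in={d} out={d,s}
  n4: in={d,s} out=∅
  n5: in={d,s} out={d,z}
  n6: in={d,z} out={d,z}
  n7: in={z} out={z}
  n8: in={z} out=∅

Interfere edges:
  c↔{d,e,s,z}
  d↔{c,e,s,x,z}
  e↔{c,d,x,z}
  s↔{c,d,z}
  x↔{d,e}
  z↔{c,d,e,s}

N(s) = ["c", "d", "z"]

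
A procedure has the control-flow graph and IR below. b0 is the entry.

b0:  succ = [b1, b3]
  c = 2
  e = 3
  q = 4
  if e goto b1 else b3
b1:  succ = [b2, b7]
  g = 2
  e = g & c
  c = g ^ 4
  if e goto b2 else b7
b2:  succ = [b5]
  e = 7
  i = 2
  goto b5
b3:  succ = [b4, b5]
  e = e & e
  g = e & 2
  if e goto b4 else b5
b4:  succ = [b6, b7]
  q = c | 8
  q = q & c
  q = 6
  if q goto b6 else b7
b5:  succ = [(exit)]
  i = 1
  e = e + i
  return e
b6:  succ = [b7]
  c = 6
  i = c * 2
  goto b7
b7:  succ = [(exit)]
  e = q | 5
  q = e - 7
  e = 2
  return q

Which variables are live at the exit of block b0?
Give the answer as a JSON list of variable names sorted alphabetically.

Answer: ["c", "e", "q"]

Analysis:
def/use:
  b0 def {c,e,q} use ∅
  b1 def {c,e,g} use {c}
  b2 def {e,i} use ∅
  b3 def {e,g} use {e}
  b4 def {q} use {c}
  b5 def {e,i} use {e}
  b6 def {c,i} use ∅
  b7 def {e,q} use {q}

Liveness:
  live b0: ∅→{c,e,q}
  live b1: {c,q}→{q}
  live b2: ∅→{e}
  live b3: {c,e}→{c,e}
  live b4: {c}→{q}
  live b5: {e}→∅
  live b6: {q}→{q}
  live b7: {q}→∅

live-out(b0) = ["c", "e", "q"]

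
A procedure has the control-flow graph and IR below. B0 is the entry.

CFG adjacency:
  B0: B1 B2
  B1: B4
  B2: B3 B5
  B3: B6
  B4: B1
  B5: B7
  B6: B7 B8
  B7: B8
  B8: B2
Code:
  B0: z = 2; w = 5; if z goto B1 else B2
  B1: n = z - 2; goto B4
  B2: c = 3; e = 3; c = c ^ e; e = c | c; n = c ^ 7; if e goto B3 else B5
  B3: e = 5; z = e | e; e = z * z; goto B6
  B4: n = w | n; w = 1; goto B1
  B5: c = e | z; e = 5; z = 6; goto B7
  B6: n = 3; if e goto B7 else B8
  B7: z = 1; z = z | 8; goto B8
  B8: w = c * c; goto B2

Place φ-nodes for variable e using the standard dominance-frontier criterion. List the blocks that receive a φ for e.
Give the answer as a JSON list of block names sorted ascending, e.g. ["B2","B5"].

idom tree: B1←B0 B2←B0 B3←B2 B4←B1 B5←B2 B6←B3 B7←B2 B8←B2
Join-block Dom:
  B1: preds {B0,B4}: {B0} ∩ {B0,B1,B4} = {B0}; idom=B0
  B2: preds {B0,B8}: {B0} ∩ {B0,B2,B8} = {B0}; idom=B0
  B7: preds {B5,B6}: {B0,B2,B5} ∩ {B0,B2,B3,B6} = {B0,B2}; idom=B2
  B8: preds {B6,B7}: {B0,B2,B3,B6} ∩ {B0,B2,B7} = {B0,B2}; idom=B2

DF walk-up:
  join B1 pred B0: · stop@B0
  join B1 pred B4: B4→B1 stop@B0
  join B2 pred B0: · stop@B0
  join B2 pred B8: B8→B2 stop@B0
  join B7 pred B5: B5 stop@B2
  join B7 pred B6: B6→B3 stop@B2
  join B8 pred B6: B6→B3 stop@B2
  join B8 pred B7: B7 stop@B2
  DF(B0)=∅
  DF(B1)={B1}
  DF(B2)={B2}
  DF(B3)={B7,B8}
  DF(B4)={B1}
  DF(B5)={B7}
  DF(B6)={B7,B8}
  DF(B7)={B8}
  DF(B8)={B2}

φ for e: defs {B2,B3,B5}
  DF⁺ = {B2,B7,B8}

Answer: ["B2", "B7", "B8"]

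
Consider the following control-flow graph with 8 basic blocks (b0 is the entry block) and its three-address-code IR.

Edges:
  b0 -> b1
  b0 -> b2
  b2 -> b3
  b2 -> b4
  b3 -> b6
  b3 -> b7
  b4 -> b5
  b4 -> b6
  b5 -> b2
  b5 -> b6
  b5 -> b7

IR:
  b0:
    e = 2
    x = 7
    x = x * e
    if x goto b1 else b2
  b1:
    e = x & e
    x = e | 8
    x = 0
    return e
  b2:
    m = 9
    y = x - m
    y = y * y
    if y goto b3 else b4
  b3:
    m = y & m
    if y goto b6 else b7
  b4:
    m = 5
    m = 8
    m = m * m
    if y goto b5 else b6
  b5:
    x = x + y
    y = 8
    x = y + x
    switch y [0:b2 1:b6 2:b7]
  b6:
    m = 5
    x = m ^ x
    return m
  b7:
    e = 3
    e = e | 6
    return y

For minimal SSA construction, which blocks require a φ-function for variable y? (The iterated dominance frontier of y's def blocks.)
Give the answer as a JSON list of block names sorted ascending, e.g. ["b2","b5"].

idom tree: b1←b0 b2←b0 b3←b2 b4←b2 b5←b4 b6←b2 b7←b2
Dom at joins:
  b2: preds {b0,b5}: {b0} ∩ {b0,b2,b4,b5} = {b0}; idom=b0
  b6: preds {b3,b4,b5}: {b0,b2,b3} ∩ {b0,b2,b4} ∩ {b0,b2,b4,b5} = {b0,b2}; idom=b2
  b7: preds {b3,b5}: {b0,b2,b3} ∩ {b0,b2,b4,b5} = {b0,b2}; idom=b2

Frontier:
  b2←b0: walk · to b0
  b2←b5: walk b5→b4→b2 to b0
  b6←b3: walk b3 to b2
  b6←b4: walk b4 to b2
  b6←b5: walk b5→b4 to b2
  b7←b3: walk b3 to b2
  b7←b5: walk b5→b4 to b2
  DF(b0)=∅
  DF(b1)=∅
  DF(b2)={b2}
  DF(b3)={b6,b7}
  DF(b4)={b2,b6,b7}
  DF(b5)={b2,b6,b7}
  DF(b6)=∅
  DF(b7)=∅

φ for y: defs {b2,b5}
  DF⁺ = {b2,b6,b7}

Answer: ["b2", "b6", "b7"]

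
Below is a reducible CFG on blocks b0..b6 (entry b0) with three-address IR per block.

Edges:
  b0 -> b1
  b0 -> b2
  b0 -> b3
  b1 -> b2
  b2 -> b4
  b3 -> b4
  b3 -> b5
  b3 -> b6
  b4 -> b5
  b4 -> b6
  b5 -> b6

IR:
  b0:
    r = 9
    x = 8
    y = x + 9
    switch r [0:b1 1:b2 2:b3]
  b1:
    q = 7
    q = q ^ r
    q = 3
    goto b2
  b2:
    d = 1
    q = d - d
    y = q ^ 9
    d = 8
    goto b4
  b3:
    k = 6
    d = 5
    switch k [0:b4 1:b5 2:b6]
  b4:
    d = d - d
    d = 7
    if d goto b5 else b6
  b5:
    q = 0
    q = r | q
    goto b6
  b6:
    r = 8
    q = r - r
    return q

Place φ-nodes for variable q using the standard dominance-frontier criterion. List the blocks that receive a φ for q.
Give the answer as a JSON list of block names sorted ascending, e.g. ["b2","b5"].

Answer: ["b2", "b4", "b5", "b6"]

Working:
idom tree: b1←b0 b2←b0 b3←b0 b4←b0 b5←b0 b6←b0
Dom∩ at merges:
  b2: preds {b0,b1}: {b0} ∩ {b0,b1} = {b0}; idom=b0
  b4: preds {b2,b3}: {b0,b2} ∩ {b0,b3} = {b0}; idom=b0
  b5: preds {b3,b4}: {b0,b3} ∩ {b0,b4} = {b0}; idom=b0
  b6: preds {b3,b4,b5}: {b0,b3} ∩ {b0,b4} ∩ {b0,b5} = {b0}; idom=b0

DF walk-up:
  b2←b0: walk · to b0
  b2←b1: walk b1 to b0
  b4←b2: walk b2 to b0
  b4←b3: walk b3 to b0
  b5←b3: walk b3 to b0
  b5←b4: walk b4 to b0
  b6←b3: walk b3 to b0
  b6←b4: walk b4 to b0
  b6←b5: walk b5 to b0
  DF(b0)=∅
  DF(b1)={b2}
  DF(b2)={b4}
  DF(b3)={b4,b5,b6}
  DF(b4)={b5,b6}
  DF(b5)={b6}
  DF(b6)=∅

φ for q: defs {b1,b2,b5,b6}
  DF⁺ = {b2,b4,b5,b6}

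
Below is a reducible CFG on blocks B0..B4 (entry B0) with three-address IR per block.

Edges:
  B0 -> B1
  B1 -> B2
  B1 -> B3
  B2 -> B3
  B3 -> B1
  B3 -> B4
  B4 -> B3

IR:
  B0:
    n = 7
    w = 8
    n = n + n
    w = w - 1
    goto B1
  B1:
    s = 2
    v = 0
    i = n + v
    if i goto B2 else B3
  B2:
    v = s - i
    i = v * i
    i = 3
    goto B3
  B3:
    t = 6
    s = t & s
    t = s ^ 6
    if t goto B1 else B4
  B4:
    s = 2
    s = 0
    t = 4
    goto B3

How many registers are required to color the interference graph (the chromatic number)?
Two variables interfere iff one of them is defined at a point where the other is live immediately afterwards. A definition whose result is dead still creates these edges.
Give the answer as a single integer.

def/use:
  B0: def={n,w} ue=∅
  B1: def={i,s,v} ue={n}
  B2: def={i,v} ue={i,s}
  B3: def={s,t} ue={s}
  B4: def={s,t} ue=∅

Liveness:
  live B0: ∅→{n}
  live B1: {n}→{i,n,s}
  live B2: {i,n,s}→{n,s}
  live B3: {n,s}→{n}
  live B4: {n}→{n,s}

Interfere edges:
  i: {n,s,v}
  n: {i,s,t,v,w}
  s: {i,n,t,v}
  t: {n,s}
  v: {i,n,s}
  w: {n}

Colouring:
  lower bound: {i,n,s,v} mutually conflict ⇒ χ ≥ 4
  assign i→c2 n→c0 s→c1 t→c2 v→c3 w→c1 — no edge inside a register ⇒ χ ≤ 4
  χ = 4

Answer: 4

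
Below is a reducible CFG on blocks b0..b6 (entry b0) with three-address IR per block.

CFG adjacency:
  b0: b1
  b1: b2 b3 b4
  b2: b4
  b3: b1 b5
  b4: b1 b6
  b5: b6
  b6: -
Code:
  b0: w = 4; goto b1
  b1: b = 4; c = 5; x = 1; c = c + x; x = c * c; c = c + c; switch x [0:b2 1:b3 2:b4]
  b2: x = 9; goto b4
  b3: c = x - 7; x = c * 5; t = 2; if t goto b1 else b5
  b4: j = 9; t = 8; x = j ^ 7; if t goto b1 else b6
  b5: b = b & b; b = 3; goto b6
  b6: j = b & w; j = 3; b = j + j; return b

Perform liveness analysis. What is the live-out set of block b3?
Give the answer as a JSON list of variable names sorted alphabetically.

Per-block:
  b0 def {w} use ∅
  b1 def {b,c,x} use ∅
  b2 def {x} use ∅
  b3 def {c,t,x} use {x}
  b4 def {j,t,x} use ∅
  b5 def {b} use {b}
  b6 def {b,j} use {b,w}

Backward fixpoint:
  b0: in=∅ out={w}
  b1: in={w} out={b,w,x}
  b2: in={b,w} out={b,w}
  b3: in={b,w,x} out={b,w}
  b4: in={b,w} out={b,w}
  b5: in={b,w} out={b,w}
  b6: in={b,w} out=∅

live-out(b3) = ["b", "w"]

Answer: ["b", "w"]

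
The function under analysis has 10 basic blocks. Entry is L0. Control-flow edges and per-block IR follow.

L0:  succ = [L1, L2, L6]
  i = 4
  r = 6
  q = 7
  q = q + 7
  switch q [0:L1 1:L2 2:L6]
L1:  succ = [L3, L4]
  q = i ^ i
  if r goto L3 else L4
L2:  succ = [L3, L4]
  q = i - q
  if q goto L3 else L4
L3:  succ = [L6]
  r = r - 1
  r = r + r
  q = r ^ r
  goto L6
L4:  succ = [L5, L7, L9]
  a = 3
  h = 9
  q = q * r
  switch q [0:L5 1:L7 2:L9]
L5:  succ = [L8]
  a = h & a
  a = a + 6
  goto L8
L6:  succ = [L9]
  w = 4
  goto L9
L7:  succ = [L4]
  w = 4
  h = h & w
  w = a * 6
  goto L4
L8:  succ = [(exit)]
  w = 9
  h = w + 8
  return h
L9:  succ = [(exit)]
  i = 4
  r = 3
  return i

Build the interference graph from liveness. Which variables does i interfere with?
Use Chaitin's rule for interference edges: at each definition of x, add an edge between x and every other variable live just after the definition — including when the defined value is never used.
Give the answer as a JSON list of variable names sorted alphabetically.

Per-block:
  L0: def={i,q,r} ue=∅
  L1: def={q} ue={i,r}
  L2: def={q} ue={i,q}
  L3: def={q,r} ue={r}
  L4: def={a,h,q} ue={q,r}
  L5: def={a} ue={a,h}
  L6: def={w} ue=∅
  L7: def={h,w} ue={a,h}
  L8: def={h,w} ue=∅
  L9: def={i,r} ue=∅

Backward fixpoint:
  L0 li=∅ lo={i,q,r}
  L1 li={i,r} lo={q,r}
  L2 li={i,q,r} lo={q,r}
  L3 li={r} lo=∅
  L4 li={q,r} lo={a,h,q,r}
  L5 li={a,h} lo=∅
  L6 li=∅ lo=∅
  L7 li={a,h,q,r} lo={q,r}
  L8 li=∅ lo=∅
  L9 li=∅ lo=∅

Interfere edges:
  a — {h,q,r,w}
  h — {a,q,r,w}
  i — {q,r}
  q — {a,h,i,r,w}
  r — {a,h,i,q,w}
  w — {a,h,q,r}

N(i) = ["q", "r"]

Answer: ["q", "r"]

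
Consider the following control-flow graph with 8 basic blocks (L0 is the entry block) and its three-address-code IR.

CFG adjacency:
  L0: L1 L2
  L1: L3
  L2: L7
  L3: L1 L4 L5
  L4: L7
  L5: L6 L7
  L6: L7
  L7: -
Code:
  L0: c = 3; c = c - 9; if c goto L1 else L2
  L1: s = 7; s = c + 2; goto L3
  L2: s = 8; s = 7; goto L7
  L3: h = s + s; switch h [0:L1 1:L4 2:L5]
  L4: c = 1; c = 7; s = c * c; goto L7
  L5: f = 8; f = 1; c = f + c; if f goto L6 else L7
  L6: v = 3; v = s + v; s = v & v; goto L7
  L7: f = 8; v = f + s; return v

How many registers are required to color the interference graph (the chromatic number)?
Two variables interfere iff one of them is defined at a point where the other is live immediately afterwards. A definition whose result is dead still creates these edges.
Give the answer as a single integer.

Block summaries:
  L0: def={c} ue=∅
  L1: def={s} ue={c}
  L2: def={s} ue=∅
  L3: def={h} ue={s}
  L4: def={c,s} ue=∅
  L5: def={c,f} ue={c}
  L6: def={s,v} ue={s}
  L7: def={f,v} ue={s}

Liveness:
  L0 li=∅ lo={c}
  L1 li={c} lo={c,s}
  L2 li=∅ lo={s}
  L3 li={c,s} lo={c,s}
  L4 li=∅ lo={s}
  L5 li={c,s} lo={s}
  L6 li={s} lo={s}
  L7 li={s} lo=∅

Interfere edges:
  c — {f,h,s}
  f — {c,s}
  h — {c,s}
  s — {c,f,h,v}
  v — {s}

Chromatic number:
  {c,f,s} pairwise interfere (3-clique) ⇒ χ ≥ 3
  assign c→R1 f→R2 h→R2 s→R0 v→R1 — no edge inside a register ⇒ χ ≤ 3
  χ = 3

Answer: 3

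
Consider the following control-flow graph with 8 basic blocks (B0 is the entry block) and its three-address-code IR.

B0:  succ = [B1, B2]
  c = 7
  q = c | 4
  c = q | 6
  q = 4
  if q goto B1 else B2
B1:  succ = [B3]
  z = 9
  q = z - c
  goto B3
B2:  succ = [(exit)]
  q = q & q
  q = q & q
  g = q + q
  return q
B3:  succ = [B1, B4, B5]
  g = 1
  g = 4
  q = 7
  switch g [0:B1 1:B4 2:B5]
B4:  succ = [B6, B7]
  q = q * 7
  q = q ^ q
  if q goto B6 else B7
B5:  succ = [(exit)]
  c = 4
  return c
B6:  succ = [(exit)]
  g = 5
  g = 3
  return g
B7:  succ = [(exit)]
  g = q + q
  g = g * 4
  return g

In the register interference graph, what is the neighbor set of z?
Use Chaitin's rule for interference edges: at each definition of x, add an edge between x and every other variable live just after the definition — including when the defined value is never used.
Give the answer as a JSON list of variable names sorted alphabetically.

def/use:
  B0: {c,q} / ∅
  B1: {q,z} / {c}
  B2: {g,q} / {q}
  B3: {g,q} / ∅
  B4: {q} / {q}
  B5: {c} / ∅
  B6: {g} / ∅
  B7: {g} / {q}

Backward fixpoint:
  live B0: ∅→{c,q}
  live B1: {c}→{c}
  live B2: {q}→∅
  live B3: {c}→{c,q}
  live B4: {q}→{q}
  live B5: ∅→∅
  live B6: ∅→∅
  live B7: {q}→∅

Conflict graph:
  c↔{g,q,z}
  g↔{c,q}
  q↔{c,g}
  z↔{c}

N(z) = ["c"]

Answer: ["c"]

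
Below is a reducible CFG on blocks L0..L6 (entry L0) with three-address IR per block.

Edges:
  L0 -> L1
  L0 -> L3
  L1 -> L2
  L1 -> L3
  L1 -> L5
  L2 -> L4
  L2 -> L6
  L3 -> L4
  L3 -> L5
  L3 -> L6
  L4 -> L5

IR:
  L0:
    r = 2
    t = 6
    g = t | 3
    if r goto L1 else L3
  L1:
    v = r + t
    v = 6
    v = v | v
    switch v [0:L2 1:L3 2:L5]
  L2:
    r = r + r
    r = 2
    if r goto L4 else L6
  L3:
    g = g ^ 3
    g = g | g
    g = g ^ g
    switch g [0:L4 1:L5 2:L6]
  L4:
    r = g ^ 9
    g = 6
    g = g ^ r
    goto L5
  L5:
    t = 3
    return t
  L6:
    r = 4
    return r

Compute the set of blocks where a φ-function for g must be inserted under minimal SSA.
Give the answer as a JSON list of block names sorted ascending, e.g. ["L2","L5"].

idom tree: L1←L0 L2←L1 L3←L0 L4←L0 L5←L0 L6←L0
Dom at joins:
  L3: preds {L0,L1}: {L0} ∩ {L0,L1} = {L0}; idom=L0
  L4: preds {L2,L3}: {L0,L1,L2} ∩ {L0,L3} = {L0}; idom=L0
  L5: preds {L1,L3,L4}: {L0,L1} ∩ {L0,L3} ∩ {L0,L4} = {L0}; idom=L0
  L6: preds {L2,L3}: {L0,L1,L2} ∩ {L0,L3} = {L0}; idom=L0

Frontier:
  join L3 pred L0: · stop@L0
  join L3 pred L1: L1 stop@L0
  join L4 pred L2: L2→L1 stop@L0
  join L4 pred L3: L3 stop@L0
  join L5 pred L1: L1 stop@L0
  join L5 pred L3: L3 stop@L0
  join L5 pred L4: L4 stop@L0
  join L6 pred L2: L2→L1 stop@L0
  join L6 pred L3: L3 stop@L0
  L0 → ∅
  L1 → {L3,L4,L5,L6}
  L2 → {L4,L6}
  L3 → {L4,L5,L6}
  L4 → {L5}
  L5 → ∅
  L6 → ∅

φ for g: defs {L0,L3,L4}
  DF⁺ = {L4,L5,L6}

Answer: ["L4", "L5", "L6"]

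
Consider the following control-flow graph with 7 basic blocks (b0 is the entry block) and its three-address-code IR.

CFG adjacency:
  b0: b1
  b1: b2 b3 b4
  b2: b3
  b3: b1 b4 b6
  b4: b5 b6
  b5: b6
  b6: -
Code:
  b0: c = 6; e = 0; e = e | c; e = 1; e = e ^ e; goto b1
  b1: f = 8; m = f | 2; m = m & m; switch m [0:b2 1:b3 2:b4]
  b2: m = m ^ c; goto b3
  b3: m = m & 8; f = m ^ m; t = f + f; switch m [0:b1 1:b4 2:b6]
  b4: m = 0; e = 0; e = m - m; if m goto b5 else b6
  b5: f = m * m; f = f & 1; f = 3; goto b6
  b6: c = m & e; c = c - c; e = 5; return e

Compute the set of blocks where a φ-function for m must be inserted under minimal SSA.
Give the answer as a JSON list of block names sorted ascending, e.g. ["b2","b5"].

Answer: ["b1", "b3", "b4", "b6"]

Analysis:
idom tree: b1←b0 b2←b1 b3←b1 b4←b1 b5←b4 b6←b1
Dom at joins:
  b1: preds {b0,b3}: {b0} ∩ {b0,b1,b3} = {b0}; idom=b0
  b3: preds {b1,b2}: {b0,b1} ∩ {b0,b1,b2} = {b0,b1}; idom=b1
  b4: preds {b1,b3}: {b0,b1} ∩ {b0,b1,b3} = {b0,b1}; idom=b1
  b6: preds {b3,b4,b5}: {b0,b1,b3} ∩ {b0,b1,b4} ∩ {b0,b1,b4,b5} = {b0,b1}; idom=b1

DF walk-up:
  join b1 pred b0: · stop@b0
  join b1 pred b3: b3→b1 stop@b0
  join b3 pred b1: · stop@b1
  join b3 pred b2: b2 stop@b1
  join b4 pred b1: · stop@b1
  join b4 pred b3: b3 stop@b1
  join b6 pred b3: b3 stop@b1
  join b6 pred b4: b4 stop@b1
  join b6 pred b5: b5→b4 stop@b1
  DF(b0)=∅
  DF(b1)={b1}
  DF(b2)={b3}
  DF(b3)={b1,b4,b6}
  DF(b4)={b6}
  DF(b5)={b6}
  DF(b6)=∅

φ for m: defs {b1,b2,b3,b4}
  DF⁺ = {b1,b3,b4,b6}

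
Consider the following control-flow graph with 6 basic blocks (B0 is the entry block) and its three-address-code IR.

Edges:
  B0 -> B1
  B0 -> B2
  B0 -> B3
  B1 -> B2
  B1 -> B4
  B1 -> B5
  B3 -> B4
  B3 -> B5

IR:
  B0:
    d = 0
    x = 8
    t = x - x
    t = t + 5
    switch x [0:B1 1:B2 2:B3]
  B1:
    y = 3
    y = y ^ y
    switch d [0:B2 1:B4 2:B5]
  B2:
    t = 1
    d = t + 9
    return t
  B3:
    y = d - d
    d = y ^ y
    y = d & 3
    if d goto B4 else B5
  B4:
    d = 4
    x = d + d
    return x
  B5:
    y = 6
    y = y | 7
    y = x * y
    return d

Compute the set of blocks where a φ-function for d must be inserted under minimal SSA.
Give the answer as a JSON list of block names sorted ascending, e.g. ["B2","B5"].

idom tree: B1←B0 B2←B0 B3←B0 B4←B0 B5←B0
Join-block Dom:
  B2: preds {B0,B1}: {B0} ∩ {B0,B1} = {B0}; idom=B0
  B4: preds {B1,B3}: {B0,B1} ∩ {B0,B3} = {B0}; idom=B0
  B5: preds {B1,B3}: {B0,B1} ∩ {B0,B3} = {B0}; idom=B0

DF derivation:
  B2←B0: walk · to B0
  B2←B1: walk B1 to B0
  B4←B1: walk B1 to B0
  B4←B3: walk B3 to B0
  B5←B1: walk B1 to B0
  B5←B3: walk B3 to B0
  B0 → ∅
  B1 → {B2,B4,B5}
  B2 → ∅
  B3 → {B4,B5}
  B4 → ∅
  B5 → ∅

φ for d: defs {B0,B2,B3,B4}
  DF⁺ = {B4,B5}

Answer: ["B4", "B5"]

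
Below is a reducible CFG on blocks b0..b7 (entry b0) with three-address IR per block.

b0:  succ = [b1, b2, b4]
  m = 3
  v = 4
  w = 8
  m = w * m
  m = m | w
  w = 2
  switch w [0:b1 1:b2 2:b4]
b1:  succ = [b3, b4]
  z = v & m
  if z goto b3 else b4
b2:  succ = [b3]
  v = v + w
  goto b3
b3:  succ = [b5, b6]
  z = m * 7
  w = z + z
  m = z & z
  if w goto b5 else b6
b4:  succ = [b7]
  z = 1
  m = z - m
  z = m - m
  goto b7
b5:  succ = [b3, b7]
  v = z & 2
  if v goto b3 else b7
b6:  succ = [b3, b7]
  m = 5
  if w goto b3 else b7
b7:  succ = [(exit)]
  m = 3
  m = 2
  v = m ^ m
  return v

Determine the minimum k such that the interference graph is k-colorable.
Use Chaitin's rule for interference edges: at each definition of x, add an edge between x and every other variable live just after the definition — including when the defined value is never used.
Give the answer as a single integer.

Answer: 3

Analysis:
def/use:
  b0 def {m,v,w} use ∅
  b1 def {z} use {m,v}
  b2 def {v} use {v,w}
  b3 def {m,w,z} use {m}
  b4 def {m,z} use {m}
  b5 def {v} use {z}
  b6 def {m} use {w}
  b7 def {m,v} use ∅

Live sets:
  b0: in=∅ out={m,v,w}
  b1: in={m,v} out={m}
  b2: in={m,v,w} out={m}
  b3: in={m} out={m,w,z}
  b4: in={m} out=∅
  b5: in={m,z} out={m}
  b6: in={w} out={m}
  b7: in=∅ out=∅

Interference:
  m: {v,w,z}
  v: {m,w}
  w: {m,v,z}
  z: {m,w}

Chromatic number:
  lower bound: {m,v,w} mutually conflict ⇒ χ ≥ 3
  3-colouring: R0={m}  R1={w}  R2={v,z}
  χ = 3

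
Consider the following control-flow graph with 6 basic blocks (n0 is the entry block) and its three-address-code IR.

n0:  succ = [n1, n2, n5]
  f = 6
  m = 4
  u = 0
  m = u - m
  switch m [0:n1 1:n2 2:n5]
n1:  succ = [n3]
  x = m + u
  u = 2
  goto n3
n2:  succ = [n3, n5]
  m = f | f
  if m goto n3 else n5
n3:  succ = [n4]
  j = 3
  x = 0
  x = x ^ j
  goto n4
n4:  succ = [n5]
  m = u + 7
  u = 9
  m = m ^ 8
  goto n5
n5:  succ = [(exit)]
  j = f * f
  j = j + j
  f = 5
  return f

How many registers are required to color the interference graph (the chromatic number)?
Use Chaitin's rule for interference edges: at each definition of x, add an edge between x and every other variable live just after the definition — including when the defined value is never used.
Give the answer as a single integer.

Answer: 4

Working:
Per-block:
  n0 def {f,m,u} use ∅
  n1 def {u,x} use {m,u}
  n2 def {m} use {f}
  n3 def {j,x} use ∅
  n4 def {m,u} use {u}
  n5 def {f,j} use {f}

Liveness:
  n0: in=∅ out={f,m,u}
  n1: in={f,m,u} out={f,u}
  n2: in={f,u} out={f,u}
  n3: in={f,u} out={f,u}
  n4: in={f,u} out={f}
  n5: in={f} out=∅

Conflict graph:
  f↔{j,m,u,x}
  j↔{f,u,x}
  m↔{f,u}
  u↔{f,j,m,x}
  x↔{f,j,u}

Colouring:
  {f,j,u,x} pairwise interfere (4-clique) ⇒ χ ≥ 4
  assign f→c0 j→c2 m→c2 u→c1 x→c3 — no edge inside a register ⇒ χ ≤ 4
  χ = 4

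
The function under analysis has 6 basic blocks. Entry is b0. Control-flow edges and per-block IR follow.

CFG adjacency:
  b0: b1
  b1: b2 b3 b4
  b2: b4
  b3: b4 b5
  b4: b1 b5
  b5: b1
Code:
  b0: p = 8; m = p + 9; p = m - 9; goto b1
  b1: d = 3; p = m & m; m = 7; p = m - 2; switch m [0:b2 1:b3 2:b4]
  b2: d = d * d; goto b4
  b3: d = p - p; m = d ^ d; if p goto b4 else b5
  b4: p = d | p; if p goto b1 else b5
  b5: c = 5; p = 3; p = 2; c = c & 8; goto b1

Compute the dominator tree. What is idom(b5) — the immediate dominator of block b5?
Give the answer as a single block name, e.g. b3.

idom tree: b1←b0 b2←b1 b3←b1 b4←b1 b5←b1
Dom∩ at merges:
  b1: preds {b0,b4,b5}: {b0} ∩ {b0,b1,b4} ∩ {b0,b1,b5} = {b0}; idom=b0
  b4: preds {b1,b2,b3}: {b0,b1} ∩ {b0,b1,b2} ∩ {b0,b1,b3} = {b0,b1}; idom=b1
  b5: preds {b3,b4}: {b0,b1,b3} ∩ {b0,b1,b4} = {b0,b1}; idom=b1

idom(b5) = b1

Answer: b1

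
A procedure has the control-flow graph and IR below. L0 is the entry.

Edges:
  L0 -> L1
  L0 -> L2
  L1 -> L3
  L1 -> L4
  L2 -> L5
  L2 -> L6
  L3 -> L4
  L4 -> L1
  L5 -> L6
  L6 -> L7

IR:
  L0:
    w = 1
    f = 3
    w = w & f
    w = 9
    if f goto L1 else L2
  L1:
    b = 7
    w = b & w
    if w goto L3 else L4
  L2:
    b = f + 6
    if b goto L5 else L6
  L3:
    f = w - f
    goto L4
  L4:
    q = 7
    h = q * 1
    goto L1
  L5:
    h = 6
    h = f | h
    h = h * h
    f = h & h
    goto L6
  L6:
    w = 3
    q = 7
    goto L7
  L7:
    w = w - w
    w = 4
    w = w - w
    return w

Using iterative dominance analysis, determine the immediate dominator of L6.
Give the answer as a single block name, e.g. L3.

Answer: L2

Working:
idom tree: L1←L0 L2←L0 L3←L1 L4←L1 L5←L2 L6←L2 L7←L6
Dom∩ at merges:
  L1: preds {L0,L4}: {L0} ∩ {L0,L1,L4} = {L0}; idom=L0
  L4: preds {L1,L3}: {L0,L1} ∩ {L0,L1,L3} = {L0,L1}; idom=L1
  L6: preds {L2,L5}: {L0,L2} ∩ {L0,L2,L5} = {L0,L2}; idom=L2

idom(L6) = L2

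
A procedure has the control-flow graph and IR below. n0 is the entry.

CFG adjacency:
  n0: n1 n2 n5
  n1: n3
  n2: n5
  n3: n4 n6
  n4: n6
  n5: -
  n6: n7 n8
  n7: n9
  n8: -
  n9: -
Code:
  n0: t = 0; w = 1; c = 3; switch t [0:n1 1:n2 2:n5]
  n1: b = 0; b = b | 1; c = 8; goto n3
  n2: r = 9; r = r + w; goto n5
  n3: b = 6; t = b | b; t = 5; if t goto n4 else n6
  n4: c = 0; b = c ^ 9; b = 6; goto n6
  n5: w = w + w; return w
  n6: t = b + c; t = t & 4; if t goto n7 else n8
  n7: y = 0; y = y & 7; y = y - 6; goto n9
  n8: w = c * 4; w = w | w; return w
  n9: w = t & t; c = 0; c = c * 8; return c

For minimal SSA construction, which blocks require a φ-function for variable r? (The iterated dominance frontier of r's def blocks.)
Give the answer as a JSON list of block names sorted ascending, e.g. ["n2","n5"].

Answer: ["n5"]

Derivation:
idom tree: n1←n0 n2←n0 n3←n1 n4←n3 n5←n0 n6←n3 n7←n6 n8←n6 n9←n7
Dom∩ at merges:
  n5: preds {n0,n2}: {n0} ∩ {n0,n2} = {n0}; idom=n0
  n6: preds {n3,n4}: {n0,n1,n3} ∩ {n0,n1,n3,n4} = {n0,n1,n3}; idom=n3

DF derivation:
  join n5 pred n0: · stop@n0
  join n5 pred n2: n2 stop@n0
  join n6 pred n3: · stop@n3
  join n6 pred n4: n4 stop@n3
  n0 → ∅
  n1 → ∅
  n2 → {n5}
  n3 → ∅
  n4 → {n6}
  n5 → ∅
  n6 → ∅
  n7 → ∅
  n8 → ∅
  n9 → ∅

φ for r: defs {n2}
  DF⁺ = {n5}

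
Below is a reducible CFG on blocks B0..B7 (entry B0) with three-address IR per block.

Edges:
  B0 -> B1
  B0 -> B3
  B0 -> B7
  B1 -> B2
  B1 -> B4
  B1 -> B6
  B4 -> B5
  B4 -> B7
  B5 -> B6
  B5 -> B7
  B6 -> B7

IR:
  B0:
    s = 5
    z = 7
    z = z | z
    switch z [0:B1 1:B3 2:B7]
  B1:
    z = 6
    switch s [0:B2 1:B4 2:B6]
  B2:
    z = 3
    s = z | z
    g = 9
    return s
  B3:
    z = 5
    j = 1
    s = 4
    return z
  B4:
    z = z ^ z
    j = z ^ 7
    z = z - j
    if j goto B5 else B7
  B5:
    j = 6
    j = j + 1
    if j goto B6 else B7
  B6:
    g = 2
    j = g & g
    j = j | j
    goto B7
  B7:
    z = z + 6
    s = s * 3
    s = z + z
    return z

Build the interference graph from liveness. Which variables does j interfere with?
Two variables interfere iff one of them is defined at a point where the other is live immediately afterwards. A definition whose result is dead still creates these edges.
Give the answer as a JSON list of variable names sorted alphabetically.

Answer: ["s", "z"]

Analysis:
Block summaries:
  B0: {s,z} / ∅
  B1: {z} / {s}
  B2: {g,s,z} / ∅
  B3: {j,s,z} / ∅
  B4: {j,z} / {z}
  B5: {j} / ∅
  B6: {g,j} / ∅
  B7: {s,z} / {s,z}

Liveness:
  B0 li=∅ lo={s,z}
  B1 li={s} lo={s,z}
  B2 li=∅ lo=∅
  B3 li=∅ lo=∅
  B4 li={s,z} lo={s,z}
  B5 li={s,z} lo={s,z}
  B6 li={s,z} lo={s,z}
  B7 li={s,z} lo=∅

Interference:
  g: {s,z}
  j: {s,z}
  s: {g,j,z}
  z: {g,j,s}

N(j) = ["s", "z"]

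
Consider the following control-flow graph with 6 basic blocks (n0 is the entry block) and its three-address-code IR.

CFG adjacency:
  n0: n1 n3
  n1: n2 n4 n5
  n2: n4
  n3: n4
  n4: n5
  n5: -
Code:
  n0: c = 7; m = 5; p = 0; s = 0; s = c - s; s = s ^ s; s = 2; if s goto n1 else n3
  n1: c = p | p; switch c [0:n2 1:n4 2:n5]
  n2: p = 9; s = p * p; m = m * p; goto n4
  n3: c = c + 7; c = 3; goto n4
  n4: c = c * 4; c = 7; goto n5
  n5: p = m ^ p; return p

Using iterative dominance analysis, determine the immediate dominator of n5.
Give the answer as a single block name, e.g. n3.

Answer: n0

Working:
idom tree: n1←n0 n2←n1 n3←n0 n4←n0 n5←n0
Dom∩ at merges:
  n4: preds {n1,n2,n3}: {n0,n1} ∩ {n0,n1,n2} ∩ {n0,n3} = {n0}; idom=n0
  n5: preds {n1,n4}: {n0,n1} ∩ {n0,n4} = {n0}; idom=n0

idom(n5) = n0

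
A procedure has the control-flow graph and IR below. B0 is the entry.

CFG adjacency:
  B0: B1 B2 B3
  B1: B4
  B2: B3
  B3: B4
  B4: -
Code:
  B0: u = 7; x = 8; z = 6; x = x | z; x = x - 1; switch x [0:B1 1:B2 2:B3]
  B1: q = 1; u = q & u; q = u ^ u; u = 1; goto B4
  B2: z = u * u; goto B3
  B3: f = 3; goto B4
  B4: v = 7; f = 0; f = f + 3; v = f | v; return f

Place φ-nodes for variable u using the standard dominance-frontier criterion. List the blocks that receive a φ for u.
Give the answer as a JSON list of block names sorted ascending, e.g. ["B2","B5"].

Answer: ["B4"]

Derivation:
idom tree: B1←B0 B2←B0 B3←B0 B4←B0
Join-block Dom:
  B3: preds {B0,B2}: {B0} ∩ {B0,B2} = {B0}; idom=B0
  B4: preds {B1,B3}: {B0,B1} ∩ {B0,B3} = {B0}; idom=B0

DF derivation:
  join B3 pred B0: · stop@B0
  join B3 pred B2: B2 stop@B0
  join B4 pred B1: B1 stop@B0
  join B4 pred B3: B3 stop@B0
  B0 → ∅
  B1 → {B4}
  B2 → {B3}
  B3 → {B4}
  B4 → ∅

φ for u: defs {B0,B1}
  DF⁺ = {B4}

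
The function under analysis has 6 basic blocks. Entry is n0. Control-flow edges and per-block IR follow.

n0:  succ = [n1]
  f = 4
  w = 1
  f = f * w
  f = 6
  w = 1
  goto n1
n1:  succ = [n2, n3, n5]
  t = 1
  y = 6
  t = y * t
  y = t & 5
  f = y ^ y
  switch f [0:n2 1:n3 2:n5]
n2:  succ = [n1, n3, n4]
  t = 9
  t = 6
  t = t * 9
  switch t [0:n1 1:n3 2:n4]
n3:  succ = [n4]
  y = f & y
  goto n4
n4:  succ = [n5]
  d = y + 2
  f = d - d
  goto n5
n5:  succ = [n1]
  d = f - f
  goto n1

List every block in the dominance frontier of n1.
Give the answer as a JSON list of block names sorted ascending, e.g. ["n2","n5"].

Answer: ["n1"]

Analysis:
idom tree: n1←n0 n2←n1 n3←n1 n4←n1 n5←n1
Dom∩ at merges:
  n1: preds {n0,n2,n5}: {n0} ∩ {n0,n1,n2} ∩ {n0,n1,n5} = {n0}; idom=n0
  n3: preds {n1,n2}: {n0,n1} ∩ {n0,n1,n2} = {n0,n1}; idom=n1
  n4: preds {n2,n3}: {n0,n1,n2} ∩ {n0,n1,n3} = {n0,n1}; idom=n1
  n5: preds {n1,n4}: {n0,n1} ∩ {n0,n1,n4} = {n0,n1}; idom=n1

DF derivation:
  join n1 pred n0: · stop@n0
  join n1 pred n2: n2→n1 stop@n0
  join n1 pred n5: n5→n1 stop@n0
  join n3 pred n1: · stop@n1
  join n3 pred n2: n2 stop@n1
  join n4 pred n2: n2 stop@n1
  join n4 pred n3: n3 stop@n1
  join n5 pred n1: · stop@n1
  join n5 pred n4: n4 stop@n1
  n0: DF=∅
  n1: DF={n1}
  n2: DF={n1,n3,n4}
  n3: DF={n4}
  n4: DF={n5}
  n5: DF={n1}

DF(n1) = ["n1"]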